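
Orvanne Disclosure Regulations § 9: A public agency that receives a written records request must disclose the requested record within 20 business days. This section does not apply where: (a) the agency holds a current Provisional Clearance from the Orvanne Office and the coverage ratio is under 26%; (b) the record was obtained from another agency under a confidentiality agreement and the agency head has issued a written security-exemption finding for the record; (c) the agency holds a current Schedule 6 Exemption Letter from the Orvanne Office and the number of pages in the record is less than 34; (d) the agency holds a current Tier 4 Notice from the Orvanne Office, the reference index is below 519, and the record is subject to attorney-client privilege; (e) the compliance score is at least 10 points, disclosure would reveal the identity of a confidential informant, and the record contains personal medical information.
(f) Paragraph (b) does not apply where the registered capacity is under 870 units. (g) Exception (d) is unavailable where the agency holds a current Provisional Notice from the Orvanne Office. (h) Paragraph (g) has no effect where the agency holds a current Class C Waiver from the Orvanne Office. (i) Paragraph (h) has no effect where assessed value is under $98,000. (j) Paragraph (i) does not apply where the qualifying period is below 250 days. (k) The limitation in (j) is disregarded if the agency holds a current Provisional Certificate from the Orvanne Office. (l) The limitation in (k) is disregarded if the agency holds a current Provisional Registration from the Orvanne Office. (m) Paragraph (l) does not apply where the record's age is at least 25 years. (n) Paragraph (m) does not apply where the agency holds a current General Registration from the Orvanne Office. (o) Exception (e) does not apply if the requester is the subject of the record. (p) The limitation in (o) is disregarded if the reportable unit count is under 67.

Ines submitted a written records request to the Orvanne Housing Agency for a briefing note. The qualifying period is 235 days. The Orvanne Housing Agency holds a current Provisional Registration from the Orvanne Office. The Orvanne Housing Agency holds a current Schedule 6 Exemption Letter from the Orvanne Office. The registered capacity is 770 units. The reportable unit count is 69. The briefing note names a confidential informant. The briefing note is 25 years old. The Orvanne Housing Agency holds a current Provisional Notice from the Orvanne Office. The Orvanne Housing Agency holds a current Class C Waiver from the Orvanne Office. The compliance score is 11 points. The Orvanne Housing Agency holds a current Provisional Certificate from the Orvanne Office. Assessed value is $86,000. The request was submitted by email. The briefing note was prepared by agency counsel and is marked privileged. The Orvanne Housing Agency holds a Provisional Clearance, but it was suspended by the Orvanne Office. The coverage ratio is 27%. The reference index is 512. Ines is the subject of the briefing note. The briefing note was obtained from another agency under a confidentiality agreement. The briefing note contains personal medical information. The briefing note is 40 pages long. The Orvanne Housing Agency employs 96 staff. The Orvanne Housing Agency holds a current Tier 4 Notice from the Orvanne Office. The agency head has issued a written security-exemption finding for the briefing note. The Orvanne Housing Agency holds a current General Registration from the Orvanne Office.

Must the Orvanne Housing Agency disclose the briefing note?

Exception (a) requires that the agency holds a current Provisional Clearance from the Orvanne Office; but no current Provisional Clearance is held, so (a) is unavailable.
Exception (b): the briefing note was obtained under a confidentiality agreement; a written security-exemption finding has been issued — every condition holds. But applying paragraph (f): (f) is triggered — the registered capacity is 770 units, under the 870 units limit. Exception (b) does not apply.
Exception (c) requires that the number of pages in the record is less than 34; but the number of pages in the record is 40, not less than 34, so (c) is unavailable.
All of (d)'s requirements are met (a current Tier 4 Notice is held; the reference index is 512, below the 519 limit; the briefing note is privileged). Under paragraphs (g)–(n): (g) is engaged (a current Provisional Notice is held), but is set aside by (h): (h) operates against (g): a current Class C Waiver is held. (i) would limit (h) — assessed value is $86,000, under the $98,000 limit — but (j) sets (i) aside: (j) operates against (i): the qualifying period is 235 days, below the 250 days limit. (k) would limit (j) — a current Provisional Certificate is held — but (l) sets (k) aside: (l) operates against (k): a current Provisional Registration is held. (m) applies (the record's age is 25 years, meeting the 25 years threshold), but is set aside by (n): (n) is triggered — a current General Registration is held. (d) remains available.
All of (e)'s requirements are met (the compliance score is 11 points, meeting the 10 points threshold; the briefing note names a confidential informant; the briefing note contains personal medical information). However, paragraphs (o)–(p) must be considered: (o) operates against (e): Ines is the subject of the briefing note. (p), which would lift (o), does not operate here — the reportable unit count is 69, not under 67. (e) is therefore removed.

No — exception (d) applies; the Orvanne Housing Agency is not required to disclose the briefing note.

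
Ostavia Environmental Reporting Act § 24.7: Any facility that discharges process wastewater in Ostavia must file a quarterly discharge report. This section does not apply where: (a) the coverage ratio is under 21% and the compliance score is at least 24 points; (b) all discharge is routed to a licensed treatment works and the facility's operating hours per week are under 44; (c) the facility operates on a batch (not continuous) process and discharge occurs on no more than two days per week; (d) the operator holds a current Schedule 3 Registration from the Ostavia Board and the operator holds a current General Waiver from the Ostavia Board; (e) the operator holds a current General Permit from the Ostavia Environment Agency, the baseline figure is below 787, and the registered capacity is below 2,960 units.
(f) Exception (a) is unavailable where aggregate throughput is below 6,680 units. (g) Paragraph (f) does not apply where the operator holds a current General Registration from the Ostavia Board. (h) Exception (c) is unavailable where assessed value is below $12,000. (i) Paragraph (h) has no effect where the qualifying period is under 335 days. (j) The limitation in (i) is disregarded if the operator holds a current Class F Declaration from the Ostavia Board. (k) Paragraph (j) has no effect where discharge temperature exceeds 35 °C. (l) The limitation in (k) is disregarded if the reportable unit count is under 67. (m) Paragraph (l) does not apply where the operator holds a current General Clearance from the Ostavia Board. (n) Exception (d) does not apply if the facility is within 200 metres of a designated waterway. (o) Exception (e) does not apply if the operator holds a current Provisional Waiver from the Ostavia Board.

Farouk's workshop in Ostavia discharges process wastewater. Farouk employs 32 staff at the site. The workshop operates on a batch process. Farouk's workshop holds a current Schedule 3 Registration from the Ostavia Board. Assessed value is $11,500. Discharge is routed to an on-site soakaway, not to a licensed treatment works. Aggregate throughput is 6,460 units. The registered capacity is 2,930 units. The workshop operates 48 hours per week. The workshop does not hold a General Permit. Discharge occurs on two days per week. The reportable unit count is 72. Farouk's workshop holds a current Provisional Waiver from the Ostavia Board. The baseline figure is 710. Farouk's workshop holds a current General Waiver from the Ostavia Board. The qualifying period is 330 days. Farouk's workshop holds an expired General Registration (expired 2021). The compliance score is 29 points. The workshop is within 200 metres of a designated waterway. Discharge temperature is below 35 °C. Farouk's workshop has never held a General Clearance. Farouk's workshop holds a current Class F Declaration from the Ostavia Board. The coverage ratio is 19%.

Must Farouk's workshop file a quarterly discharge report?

Yes — Farouk's workshop must file a quarterly discharge report.

Exception (a) is satisfied on its face — the coverage ratio is 19%, under the 21% limit; the compliance score is 29 points, meeting the 24 points threshold. Turning to paragraphs (f)–(g): (f) is engaged — aggregate throughput is 6,460 units, below the 6,680 units limit. (g) does not operate here (no current General Registration is held), so (f) stands. So (a) is unavailable.
Exception (b) requires that all discharge is routed to a licensed treatment works; but discharge is not routed to a licensed treatment works, so (b) is unavailable.
Exception (c)'s conditions are all satisfied: the facility operates on a batch process; discharge occurs on no more than two days per week. But applying paragraphs (h)–(m): (h) operates against (c): assessed value is $11,500, below the $12,000 limit. (i) applies (the qualifying period is 330 days, under the 335 days limit), but is overridden by (j): (j) operates against (i): a current Class F Declaration is held. (k), which would lift (j), does not operate here — discharge temperature is below 35 °C. So (c) is unavailable.
Exception (d) is satisfied on its face — a current Schedule 3 Registration is held; a current General Waiver is held. Turning to paragraph (n): (n) operates against (d): the workshop is within 200 m of a designated waterway. (d) is therefore removed.
Exception (e) requires that the operator holds a current General Permit from the Ostavia Environment Agency; but no General Permit is held, so (e) is unavailable.
Every exception is unavailable, so the rule governs.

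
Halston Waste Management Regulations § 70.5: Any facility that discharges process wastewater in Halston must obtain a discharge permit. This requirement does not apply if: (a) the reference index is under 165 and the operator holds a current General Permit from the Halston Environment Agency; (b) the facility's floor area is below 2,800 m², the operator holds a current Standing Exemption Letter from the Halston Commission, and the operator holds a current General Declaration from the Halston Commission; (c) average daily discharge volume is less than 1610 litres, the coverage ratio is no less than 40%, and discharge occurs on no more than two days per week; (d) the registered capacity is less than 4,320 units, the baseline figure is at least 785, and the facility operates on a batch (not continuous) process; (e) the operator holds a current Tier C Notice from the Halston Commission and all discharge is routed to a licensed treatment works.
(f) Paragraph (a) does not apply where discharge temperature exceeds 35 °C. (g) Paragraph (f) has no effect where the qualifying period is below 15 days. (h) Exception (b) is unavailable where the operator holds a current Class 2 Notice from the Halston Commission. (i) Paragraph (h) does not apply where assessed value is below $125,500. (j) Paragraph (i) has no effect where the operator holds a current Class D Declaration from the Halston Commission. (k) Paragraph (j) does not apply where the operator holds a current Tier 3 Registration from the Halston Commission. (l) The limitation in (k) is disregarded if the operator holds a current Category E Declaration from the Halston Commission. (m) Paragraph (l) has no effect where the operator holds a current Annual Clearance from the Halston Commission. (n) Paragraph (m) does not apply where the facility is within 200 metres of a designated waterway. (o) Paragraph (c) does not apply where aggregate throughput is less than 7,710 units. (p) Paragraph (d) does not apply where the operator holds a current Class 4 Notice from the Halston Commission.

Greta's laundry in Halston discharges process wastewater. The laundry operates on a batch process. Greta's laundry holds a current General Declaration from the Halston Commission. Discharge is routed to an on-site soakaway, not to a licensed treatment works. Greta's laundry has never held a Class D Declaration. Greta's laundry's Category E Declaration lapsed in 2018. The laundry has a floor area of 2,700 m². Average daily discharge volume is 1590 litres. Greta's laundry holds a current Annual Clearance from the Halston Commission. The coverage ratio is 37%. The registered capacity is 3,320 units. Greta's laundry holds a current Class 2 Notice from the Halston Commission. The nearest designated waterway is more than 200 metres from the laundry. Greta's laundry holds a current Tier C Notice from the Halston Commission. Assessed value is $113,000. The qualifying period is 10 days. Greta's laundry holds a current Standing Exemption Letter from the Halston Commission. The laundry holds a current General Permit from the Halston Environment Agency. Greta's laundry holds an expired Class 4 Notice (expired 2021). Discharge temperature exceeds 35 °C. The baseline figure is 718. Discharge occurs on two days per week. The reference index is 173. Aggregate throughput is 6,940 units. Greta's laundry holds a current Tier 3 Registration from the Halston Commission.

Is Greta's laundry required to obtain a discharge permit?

No — exception (b) applies; Greta's laundry is not required to obtain a discharge permit.

Exception (a) requires that the reference index is under 165; but the reference index is 173, not under 165, so (a) is unavailable.
Exception (b)'s conditions are all satisfied: the facility's floor area is 2,700 m², below the 2,800 m² limit; a current Standing Exemption Letter is held; a current General Declaration is held. Considering the limiting provisions: (h) applies (a current Class 2 Notice is held), but yields to (i): (i) operates against (h): assessed value is $113,000, below the $125,500 limit. (j) is not triggered (the Class D Declaration is not current), so (i) stands. (b) remains available.
Exception (c) fails — the coverage ratio is 37%, short of 40%.
Exception (d) requires that the baseline figure is at least 785; but the baseline figure is 718, short of 785, so (d) is unavailable.
Exception (e) does not apply: discharge is not routed to a licensed treatment works.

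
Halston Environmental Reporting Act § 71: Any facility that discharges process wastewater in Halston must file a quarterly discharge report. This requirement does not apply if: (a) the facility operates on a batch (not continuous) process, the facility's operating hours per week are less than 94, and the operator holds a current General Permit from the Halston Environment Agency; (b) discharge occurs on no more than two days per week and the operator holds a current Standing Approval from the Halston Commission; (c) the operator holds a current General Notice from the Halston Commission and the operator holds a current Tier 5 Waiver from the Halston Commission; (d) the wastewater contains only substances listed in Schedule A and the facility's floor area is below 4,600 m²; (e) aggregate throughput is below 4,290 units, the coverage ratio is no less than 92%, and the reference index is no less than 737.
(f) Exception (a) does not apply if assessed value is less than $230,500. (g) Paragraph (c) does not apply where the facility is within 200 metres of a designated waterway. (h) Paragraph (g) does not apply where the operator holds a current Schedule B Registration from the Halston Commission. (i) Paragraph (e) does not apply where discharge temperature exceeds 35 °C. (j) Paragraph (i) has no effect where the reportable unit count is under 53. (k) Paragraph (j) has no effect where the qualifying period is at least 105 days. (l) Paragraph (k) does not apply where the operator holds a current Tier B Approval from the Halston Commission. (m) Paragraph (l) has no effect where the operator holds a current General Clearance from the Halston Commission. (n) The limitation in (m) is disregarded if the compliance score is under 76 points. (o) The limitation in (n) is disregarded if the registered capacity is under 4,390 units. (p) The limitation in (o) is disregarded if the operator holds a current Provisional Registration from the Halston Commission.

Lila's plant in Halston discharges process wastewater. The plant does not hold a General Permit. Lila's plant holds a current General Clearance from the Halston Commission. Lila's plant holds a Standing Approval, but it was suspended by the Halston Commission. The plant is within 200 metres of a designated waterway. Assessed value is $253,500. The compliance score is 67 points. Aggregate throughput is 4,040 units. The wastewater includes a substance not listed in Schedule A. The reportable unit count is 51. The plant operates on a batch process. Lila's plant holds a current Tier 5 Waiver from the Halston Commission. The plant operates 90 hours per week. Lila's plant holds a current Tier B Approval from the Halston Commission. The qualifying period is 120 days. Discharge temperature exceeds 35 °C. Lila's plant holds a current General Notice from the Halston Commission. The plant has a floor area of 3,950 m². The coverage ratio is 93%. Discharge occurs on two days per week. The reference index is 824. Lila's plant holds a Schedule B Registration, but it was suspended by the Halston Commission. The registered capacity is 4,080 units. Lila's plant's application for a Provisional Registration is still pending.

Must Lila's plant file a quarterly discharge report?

Yes — Lila's plant must file a quarterly discharge report.

Exception (a) does not apply: no General Permit is held.
Exception (b) does not apply: the Standing Approval is not current.
Exception (c): a current General Notice is held; a current Tier 5 Waiver is held — every condition holds. But: (g) operates — the plant is within 200 m of a designated waterway. (h), which would lift (g), is not triggered — the Schedule B Registration is not current. (c) is therefore removed.
Exception (d) fails — the wastewater includes a non-Schedule-A substance.
Exception (e)'s conditions are all satisfied: aggregate throughput is 4,040 units, below the 4,290 units limit; the coverage ratio is 93%, meeting the 92% threshold; the reference index is 824, meeting the 737 threshold. But: (i) operates against (e): discharge temperature exceeds 35 °C. (j) would limit (i) — the reportable unit count is 51, under the 53 limit — but (k) sets (j) aside: (k) operates against (j): the qualifying period is 120 days, meeting the 105 days threshold. (l) would limit (k) — a current Tier B Approval is held — but (m) sets (l) aside: (m) operates against (l): a current General Clearance is held. (n) applies (the compliance score is 67 points, under the 76 points limit), but is overridden by (o): (o) operates against (n): the registered capacity is 4,080 units, under the 4,390 units limit. (p), which would lift (o), is not engaged — the Provisional Registration is not current. So (e) is unavailable.
Every exception is unavailable, so the rule governs.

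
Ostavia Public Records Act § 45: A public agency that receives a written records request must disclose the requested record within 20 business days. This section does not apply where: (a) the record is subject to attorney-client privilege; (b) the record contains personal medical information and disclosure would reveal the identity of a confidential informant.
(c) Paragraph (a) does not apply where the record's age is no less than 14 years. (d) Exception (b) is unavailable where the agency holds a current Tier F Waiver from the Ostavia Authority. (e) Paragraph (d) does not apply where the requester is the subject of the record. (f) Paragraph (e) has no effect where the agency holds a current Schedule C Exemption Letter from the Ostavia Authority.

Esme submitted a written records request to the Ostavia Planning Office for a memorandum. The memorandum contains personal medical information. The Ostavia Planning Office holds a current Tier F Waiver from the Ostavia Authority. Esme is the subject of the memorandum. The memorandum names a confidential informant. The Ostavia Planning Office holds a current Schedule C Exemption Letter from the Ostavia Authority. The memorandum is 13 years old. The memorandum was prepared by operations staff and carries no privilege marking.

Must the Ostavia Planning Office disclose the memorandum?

Exception (a) does not apply: the memorandum carries no privilege marking.
Exception (b) is satisfied on its face — the memorandum contains personal medical information; the memorandum names a confidential informant. Turning to paragraphs (d)–(f): (d) operates against (b): a current Tier F Waiver is held. (e) is triggered (Esme is the subject of the memorandum), but is overridden by (f): (f) operates — a current Schedule C Exemption Letter is held. (b) is therefore removed.
No exception applies. The general rule governs.

Yes — the Ostavia Planning Office must disclose the memorandum.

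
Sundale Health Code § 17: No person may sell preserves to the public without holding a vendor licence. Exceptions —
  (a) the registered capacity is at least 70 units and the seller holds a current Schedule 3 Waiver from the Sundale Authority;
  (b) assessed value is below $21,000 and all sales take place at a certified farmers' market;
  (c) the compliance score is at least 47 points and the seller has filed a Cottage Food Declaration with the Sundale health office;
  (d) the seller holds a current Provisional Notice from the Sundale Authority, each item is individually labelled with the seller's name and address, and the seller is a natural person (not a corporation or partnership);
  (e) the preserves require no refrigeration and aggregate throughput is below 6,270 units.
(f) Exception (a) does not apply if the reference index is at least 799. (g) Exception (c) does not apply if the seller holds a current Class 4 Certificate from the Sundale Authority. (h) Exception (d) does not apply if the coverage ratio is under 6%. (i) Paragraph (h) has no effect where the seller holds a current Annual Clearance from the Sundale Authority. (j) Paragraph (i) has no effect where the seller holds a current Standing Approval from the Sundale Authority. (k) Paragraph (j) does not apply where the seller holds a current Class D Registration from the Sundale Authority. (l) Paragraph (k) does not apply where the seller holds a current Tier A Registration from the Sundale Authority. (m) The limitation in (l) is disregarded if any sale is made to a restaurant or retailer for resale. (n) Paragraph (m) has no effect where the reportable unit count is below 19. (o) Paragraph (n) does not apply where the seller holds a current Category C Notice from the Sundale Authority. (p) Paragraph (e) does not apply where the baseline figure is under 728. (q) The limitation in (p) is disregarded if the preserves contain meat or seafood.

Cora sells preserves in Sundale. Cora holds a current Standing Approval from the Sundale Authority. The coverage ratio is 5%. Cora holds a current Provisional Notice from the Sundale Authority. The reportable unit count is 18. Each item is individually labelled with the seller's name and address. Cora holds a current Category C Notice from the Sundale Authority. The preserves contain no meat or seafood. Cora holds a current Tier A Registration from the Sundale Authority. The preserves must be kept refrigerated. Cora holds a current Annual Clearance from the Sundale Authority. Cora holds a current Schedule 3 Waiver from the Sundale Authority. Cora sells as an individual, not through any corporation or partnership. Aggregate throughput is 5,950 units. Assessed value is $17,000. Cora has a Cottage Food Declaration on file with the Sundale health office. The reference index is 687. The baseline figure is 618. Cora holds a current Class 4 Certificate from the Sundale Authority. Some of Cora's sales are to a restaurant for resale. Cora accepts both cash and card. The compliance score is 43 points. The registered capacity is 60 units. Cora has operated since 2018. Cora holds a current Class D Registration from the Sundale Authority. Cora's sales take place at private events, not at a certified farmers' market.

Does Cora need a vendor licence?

No — exception (d) applies; Cora is not required to hold a vendor licence.

Exception (a) fails — the registered capacity is 60 units, short of 70 units.
Exception (b) fails — sales are at private events, not a certified farmers' market.
Exception (c) fails — the compliance score is 43 points, short of 47 points.
Exception (d) is satisfied on its face — a current Provisional Notice is held; items are individually labelled; the seller is a natural person. Under paragraphs (h)–(o): (h) would limit (d) — the coverage ratio is 5%, under the 6% limit — but (i) sets (h) aside: (i) operates — a current Annual Clearance is held. (j) would limit (i) — a current Standing Approval is held — but (k) sets (j) aside: (k) is engaged — a current Class D Registration is held. (l) would limit (k) — a current Tier A Registration is held — but (m) sets (l) aside: (m) operates against (l): some sales are to a restaurant for resale. (n) is triggered (the reportable unit count is 18, below the 19 limit), but is set aside by (o): (o) operates against (n): a current Category C Notice is held. (d) remains available.
Exception (e) does not apply: the preserves require refrigeration.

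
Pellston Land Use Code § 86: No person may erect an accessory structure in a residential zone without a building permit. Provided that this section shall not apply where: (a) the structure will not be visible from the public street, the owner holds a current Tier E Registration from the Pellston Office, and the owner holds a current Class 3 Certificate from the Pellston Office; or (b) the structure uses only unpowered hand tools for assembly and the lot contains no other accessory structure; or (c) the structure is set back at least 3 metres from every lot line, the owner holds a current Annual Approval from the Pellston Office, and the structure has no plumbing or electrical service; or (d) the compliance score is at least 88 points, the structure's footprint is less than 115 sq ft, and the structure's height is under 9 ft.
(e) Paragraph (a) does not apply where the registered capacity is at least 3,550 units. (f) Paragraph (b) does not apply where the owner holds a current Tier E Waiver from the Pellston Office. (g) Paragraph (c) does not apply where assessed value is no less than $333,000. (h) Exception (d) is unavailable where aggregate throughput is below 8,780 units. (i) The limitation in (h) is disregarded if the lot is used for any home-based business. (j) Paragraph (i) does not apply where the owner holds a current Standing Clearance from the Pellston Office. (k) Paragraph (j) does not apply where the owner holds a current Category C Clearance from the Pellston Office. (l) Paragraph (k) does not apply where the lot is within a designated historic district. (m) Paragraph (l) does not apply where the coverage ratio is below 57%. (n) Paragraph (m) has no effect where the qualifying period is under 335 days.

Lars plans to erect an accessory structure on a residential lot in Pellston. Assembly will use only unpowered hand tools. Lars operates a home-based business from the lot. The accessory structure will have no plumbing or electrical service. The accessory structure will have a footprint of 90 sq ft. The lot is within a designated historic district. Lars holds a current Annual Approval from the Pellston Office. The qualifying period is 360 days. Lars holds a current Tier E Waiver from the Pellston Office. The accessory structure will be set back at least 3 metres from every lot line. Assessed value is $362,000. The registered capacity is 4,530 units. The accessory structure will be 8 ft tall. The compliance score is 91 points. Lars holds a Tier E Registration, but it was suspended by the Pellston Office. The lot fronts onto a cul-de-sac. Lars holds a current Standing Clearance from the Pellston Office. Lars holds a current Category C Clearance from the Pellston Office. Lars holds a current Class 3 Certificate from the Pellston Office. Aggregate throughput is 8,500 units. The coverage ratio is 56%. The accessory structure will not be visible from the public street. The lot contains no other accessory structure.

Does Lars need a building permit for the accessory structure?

No — exception (d) applies; Lars does not need a building permit.

Exception (a) does not apply: there is no Tier E Registration in force.
Exception (b): assembly uses only hand tools; the lot has no other accessory structure — every condition holds. However, paragraph (f) must be considered: (f) operates against (b): a current Tier E Waiver is held. So (b) is unavailable.
Exception (c): the setback is at least 3 m on every side; a current Annual Approval is held; there is no plumbing or electrical service — every condition holds. Turning to paragraph (g): (g) is triggered — assessed value is $362,000, meeting the $333,000 threshold. So (c) is unavailable.
Exception (d)'s conditions are all satisfied: the compliance score is 91 points, meeting the 88 points threshold; the structure's footprint is 90 sq ft, less than the 115 sq ft limit; the structure's height is 8 ft, under the 9 ft limit. Considering the limiting provisions: (h) would limit (d) — aggregate throughput is 8,500 units, below the 8,780 units limit — but (i) sets (h) aside: (i) operates — a home-based business operates on the lot. (j) would limit (i) — a current Standing Clearance is held — but (k) sets (j) aside: (k) applies — a current Category C Clearance is held. (l) operates (the lot is in a historic district), but is itself disapplied by (m): (m) operates against (l): the coverage ratio is 56%, below the 57% limit. (n), which would lift (m), does not operate here — the qualifying period is 360 days, not under 335 days. (d) remains available.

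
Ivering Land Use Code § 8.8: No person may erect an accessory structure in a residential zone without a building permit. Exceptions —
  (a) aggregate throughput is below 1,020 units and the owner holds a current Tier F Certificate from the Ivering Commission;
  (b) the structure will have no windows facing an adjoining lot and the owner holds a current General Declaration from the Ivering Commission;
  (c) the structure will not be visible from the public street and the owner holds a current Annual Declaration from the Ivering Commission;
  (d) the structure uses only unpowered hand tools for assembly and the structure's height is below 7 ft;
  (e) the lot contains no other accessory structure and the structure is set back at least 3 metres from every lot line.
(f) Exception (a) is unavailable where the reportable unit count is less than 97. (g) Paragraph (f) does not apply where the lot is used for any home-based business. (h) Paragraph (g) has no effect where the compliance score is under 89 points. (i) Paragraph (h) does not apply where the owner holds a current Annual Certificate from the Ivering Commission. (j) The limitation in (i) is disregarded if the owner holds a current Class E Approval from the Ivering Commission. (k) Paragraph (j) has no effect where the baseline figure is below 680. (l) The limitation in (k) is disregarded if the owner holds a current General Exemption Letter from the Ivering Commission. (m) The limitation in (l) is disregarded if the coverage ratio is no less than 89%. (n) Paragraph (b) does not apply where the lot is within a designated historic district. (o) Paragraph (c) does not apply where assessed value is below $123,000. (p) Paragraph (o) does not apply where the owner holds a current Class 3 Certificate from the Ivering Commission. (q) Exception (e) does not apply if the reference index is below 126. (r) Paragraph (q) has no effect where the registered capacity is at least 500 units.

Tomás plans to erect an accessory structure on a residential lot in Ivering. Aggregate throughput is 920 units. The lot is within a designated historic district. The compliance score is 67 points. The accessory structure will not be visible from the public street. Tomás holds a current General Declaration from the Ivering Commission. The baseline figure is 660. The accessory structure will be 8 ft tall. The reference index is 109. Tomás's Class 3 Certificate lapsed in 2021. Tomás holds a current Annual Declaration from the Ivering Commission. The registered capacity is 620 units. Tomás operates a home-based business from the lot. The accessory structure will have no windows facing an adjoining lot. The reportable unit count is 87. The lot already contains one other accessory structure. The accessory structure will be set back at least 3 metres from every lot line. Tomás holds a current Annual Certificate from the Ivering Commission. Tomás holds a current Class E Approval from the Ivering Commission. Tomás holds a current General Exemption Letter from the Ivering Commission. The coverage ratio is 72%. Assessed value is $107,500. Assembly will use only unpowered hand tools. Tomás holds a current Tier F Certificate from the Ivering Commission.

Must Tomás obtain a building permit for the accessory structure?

Exception (a)'s conditions are all satisfied: aggregate throughput is 920 units, below the 1,020 units limit; a current Tier F Certificate is held. Turning to paragraphs (f)–(m): (f) operates against (a): the reportable unit count is 87, less than the 97 limit. (g) would limit (f) — a home-based business operates on the lot — but (h) sets (g) aside: (h) operates — the compliance score is 67 points, under the 89 points limit. (i) is triggered (a current Annual Certificate is held), but is overridden by (j): (j) operates against (i): a current Class E Approval is held. (k) is engaged (the baseline figure is 660, below the 680 limit), but is overridden by (l): (l) is engaged — a current General Exemption Letter is held. (m) is inapplicable (the coverage ratio is 72%, short of 89%), so (l) stands. (a) is therefore removed.
All of (b)'s requirements are met (no windows face an adjoining lot; a current General Declaration is held). But applying paragraph (n): (n) operates against (b): the lot is in a historic district. Exception (b) does not apply.
Exception (c) is satisfied on its face — the structure will not be visible from the street; a current Annual Declaration is held. However, paragraphs (o)–(p) must be considered: (o) operates against (c): assessed value is $107,500, below the $123,000 limit. (p), which would lift (o), does not operate here — no current Class 3 Certificate is held. Exception (c) does not apply.
Exception (d) fails — the structure's height is 8 ft, not below 7 ft.
Exception (e) does not apply: the lot already has another accessory structure.
No exception displaces § 8.8.

Yes — Tomás must obtain a building permit.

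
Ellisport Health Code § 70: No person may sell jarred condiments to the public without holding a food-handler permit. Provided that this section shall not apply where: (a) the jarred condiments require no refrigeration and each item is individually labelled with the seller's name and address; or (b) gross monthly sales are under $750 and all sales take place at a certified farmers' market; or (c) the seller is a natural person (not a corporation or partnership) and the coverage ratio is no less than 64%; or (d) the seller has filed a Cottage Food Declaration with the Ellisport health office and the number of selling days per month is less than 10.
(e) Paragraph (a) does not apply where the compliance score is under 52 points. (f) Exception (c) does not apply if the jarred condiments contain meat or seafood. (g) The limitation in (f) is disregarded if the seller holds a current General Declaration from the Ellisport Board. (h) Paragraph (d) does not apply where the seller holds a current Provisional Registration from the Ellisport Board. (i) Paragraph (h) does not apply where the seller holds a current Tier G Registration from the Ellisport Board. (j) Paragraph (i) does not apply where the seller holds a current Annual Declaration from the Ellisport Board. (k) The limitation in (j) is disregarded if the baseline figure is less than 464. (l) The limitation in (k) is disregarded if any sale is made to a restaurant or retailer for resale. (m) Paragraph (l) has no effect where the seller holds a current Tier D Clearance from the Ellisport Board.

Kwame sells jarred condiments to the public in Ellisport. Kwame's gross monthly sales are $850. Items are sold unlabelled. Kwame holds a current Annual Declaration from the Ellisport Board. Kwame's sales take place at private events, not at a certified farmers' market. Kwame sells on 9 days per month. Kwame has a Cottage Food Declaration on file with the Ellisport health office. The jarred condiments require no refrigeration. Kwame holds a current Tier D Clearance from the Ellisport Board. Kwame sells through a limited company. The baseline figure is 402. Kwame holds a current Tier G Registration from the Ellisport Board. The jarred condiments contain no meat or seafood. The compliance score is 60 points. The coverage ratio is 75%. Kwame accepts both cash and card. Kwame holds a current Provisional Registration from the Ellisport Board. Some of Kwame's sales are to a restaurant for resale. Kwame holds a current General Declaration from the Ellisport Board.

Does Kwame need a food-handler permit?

Exception (a) does not apply: items are sold unlabelled.
Exception (b) requires that gross monthly sales are under $750; but gross monthly sales are $850, not under $750, so (b) is unavailable.
Exception (c) requires that the seller is a natural person (not a corporation or partnership); but the seller operates through a limited company, so (c) is unavailable.
All of (d)'s requirements are met (a Cottage Food Declaration is on file; the number of selling days per month is 9, less than the 10 limit). Applying paragraphs (h)–(m): (h) applies (a current Provisional Registration is held), but is itself disapplied by (i): (i) operates against (h): a current Tier G Registration is held. (j) would limit (i) — a current Annual Declaration is held — but (k) sets (j) aside: (k) operates against (j): the baseline figure is 402, less than the 464 limit. (l) would limit (k) — some sales are to a restaurant for resale — but (m) sets (l) aside: (m) is triggered — a current Tier D Clearance is held. (d) remains available.

No — exception (d) applies; Kwame is not required to hold a food-handler permit.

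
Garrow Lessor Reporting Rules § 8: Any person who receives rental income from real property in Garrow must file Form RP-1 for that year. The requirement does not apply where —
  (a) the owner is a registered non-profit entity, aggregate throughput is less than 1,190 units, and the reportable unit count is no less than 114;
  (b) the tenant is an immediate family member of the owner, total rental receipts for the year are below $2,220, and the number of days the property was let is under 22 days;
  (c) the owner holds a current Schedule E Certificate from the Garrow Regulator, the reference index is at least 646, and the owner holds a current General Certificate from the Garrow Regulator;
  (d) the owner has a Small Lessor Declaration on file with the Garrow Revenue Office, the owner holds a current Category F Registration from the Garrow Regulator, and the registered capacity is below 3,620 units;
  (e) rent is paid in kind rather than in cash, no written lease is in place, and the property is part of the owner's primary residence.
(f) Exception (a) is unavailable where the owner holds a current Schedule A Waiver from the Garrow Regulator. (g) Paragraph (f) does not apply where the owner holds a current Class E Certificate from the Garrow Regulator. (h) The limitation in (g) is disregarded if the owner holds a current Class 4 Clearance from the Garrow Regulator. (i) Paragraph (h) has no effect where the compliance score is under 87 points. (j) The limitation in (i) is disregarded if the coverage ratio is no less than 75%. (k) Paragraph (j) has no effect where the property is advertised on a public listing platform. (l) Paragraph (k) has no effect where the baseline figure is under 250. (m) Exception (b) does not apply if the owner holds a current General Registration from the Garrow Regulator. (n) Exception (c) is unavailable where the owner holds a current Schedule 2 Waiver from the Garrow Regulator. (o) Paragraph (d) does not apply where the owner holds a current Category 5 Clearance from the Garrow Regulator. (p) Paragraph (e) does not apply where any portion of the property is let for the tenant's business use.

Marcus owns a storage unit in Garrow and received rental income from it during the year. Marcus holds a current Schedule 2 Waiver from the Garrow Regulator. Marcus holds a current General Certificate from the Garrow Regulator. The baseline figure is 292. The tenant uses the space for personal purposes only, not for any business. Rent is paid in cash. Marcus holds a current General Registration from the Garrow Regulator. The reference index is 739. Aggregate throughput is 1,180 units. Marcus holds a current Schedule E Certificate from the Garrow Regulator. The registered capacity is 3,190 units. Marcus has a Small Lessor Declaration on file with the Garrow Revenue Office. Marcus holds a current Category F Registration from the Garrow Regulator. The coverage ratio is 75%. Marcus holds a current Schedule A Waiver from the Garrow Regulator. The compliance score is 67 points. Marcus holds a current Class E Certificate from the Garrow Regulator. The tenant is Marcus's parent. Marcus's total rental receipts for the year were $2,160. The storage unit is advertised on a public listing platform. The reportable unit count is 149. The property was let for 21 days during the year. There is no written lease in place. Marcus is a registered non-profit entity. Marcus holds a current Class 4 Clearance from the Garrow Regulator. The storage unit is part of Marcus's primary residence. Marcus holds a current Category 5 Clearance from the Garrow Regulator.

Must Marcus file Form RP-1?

No — exception (a) applies; Marcus is not required to file Form RP-1.

All of (a)'s requirements are met (Marcus is a registered non-profit; aggregate throughput is 1,180 units, less than the 1,190 units limit; the reportable unit count is 149, meeting the 114 threshold). Under paragraphs (f)–(l): (f) would limit (a) — a current Schedule A Waiver is held — but (g) sets (f) aside: (g) operates — a current Class E Certificate is held. (h) would limit (g) — a current Class 4 Clearance is held — but (i) sets (h) aside: (i) is engaged — the compliance score is 67 points, under the 87 points limit. (j) would limit (i) — the coverage ratio is 75%, meeting the 75% threshold — but (k) sets (j) aside: (k) is triggered — the property is publicly advertised. (l) does not operate here (the baseline figure is 292, not under 250), so (k) stands. So (a) applies.
Exception (b) is satisfied on its face — the tenant is an immediate family member; total rental receipts for the year are $2,160, below the $2,220 limit; the number of days the property was let is 21 days, under the 22 days limit. But: (m) operates against (b): a current General Registration is held. (b) is therefore removed.
All of (c)'s requirements are met (a current Schedule E Certificate is held; the reference index is 739, meeting the 646 threshold; a current General Certificate is held). Turning to paragraph (n): (n) operates against (c): a current Schedule 2 Waiver is held. Exception (c) does not apply.
Exception (d)'s conditions are all satisfied: a Small Lessor Declaration is on file; a current Category F Registration is held; the registered capacity is 3,190 units, below the 3,620 units limit. However, paragraph (o) must be considered: (o) applies — a current Category 5 Clearance is held. Exception (d) does not apply.
Exception (e) requires that rent is paid in kind rather than in cash; but rent is paid in cash, so (e) is unavailable.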